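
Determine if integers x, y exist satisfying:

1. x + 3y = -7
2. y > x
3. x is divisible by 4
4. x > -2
No

A contradictory subset is {x + 3y = -7, y > x, x > -2}. No integer assignment can satisfy these jointly:

  - x + 3y = -7: is a linear equation tying the variables together
  - y > x: bounds one variable relative to another variable
  - x > -2: bounds one variable relative to a constant

Propagating the comparison: y > x and x ≥ -1 give y ≥ 0. Range argument: with x ∈ [-1, ∞], y ∈ [0, ∞], the left side of the equation is at least -1, but the right side is -7 < -1. No integer solution exists.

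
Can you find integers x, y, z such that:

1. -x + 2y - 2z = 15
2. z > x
Yes

Take x = 1, y = 10, z = 2. Substituting into each constraint:
  (1) (-1) + 2(10) - 2(2) = 15 ✓
  (2) 2 > 1 ✓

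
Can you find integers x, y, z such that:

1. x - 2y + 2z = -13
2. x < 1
Yes

Take x = -1, y = 0, z = -6. Substituting into each constraint:
  (1) (-1) - 2(0) + 2(-6) = -13 ✓
  (2) -1 < 1 ✓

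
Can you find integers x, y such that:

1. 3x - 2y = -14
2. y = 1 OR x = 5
Yes

Take x = -4, y = 1. Substituting into each constraint:
  (1) 3(-4) - 2(1) = -14 ✓
  (2) y = 1, target 1 ✓ (first branch holds)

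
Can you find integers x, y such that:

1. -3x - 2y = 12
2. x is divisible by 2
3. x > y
Yes

Take x = 0, y = -6. Substituting into each constraint:
  (1) -3(0) - 2(-6) = 12 ✓
  (2) 0 = 2 × 0, remainder 0 ✓
  (3) 0 > -6 ✓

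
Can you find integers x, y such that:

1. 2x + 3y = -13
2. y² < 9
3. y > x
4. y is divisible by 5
No

The full constraint system is jointly infeasible over the integers. Each constraint and what it forces:

  - 2x + 3y = -13: is a linear equation tying the variables together
  - y² < 9: restricts y to |y| ≤ 2
  - y > x: bounds one variable relative to another variable
  - y is divisible by 5: restricts y to multiples of 5

The bounds confine y to {0} with 5 | y. For each value, substitute into the equation:
  • y = 0: the equation gives 2x = -13, so x would not be an integer.
Every case fails, so no integer solution exists.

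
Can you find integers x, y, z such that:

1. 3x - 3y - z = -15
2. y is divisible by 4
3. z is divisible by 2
Yes

Take x = -5, y = 0, z = 0. Substituting into each constraint:
  (1) 3(-5) - 3(0) + 0 = -15 ✓
  (2) 0 = 4 × 0, remainder 0 ✓
  (3) 0 = 2 × 0, remainder 0 ✓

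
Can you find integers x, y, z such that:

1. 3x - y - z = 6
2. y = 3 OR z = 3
Yes

Take x = 5, y = 3, z = 6. Substituting into each constraint:
  (1) 3(5) + (-3) + (-6) = 6 ✓
  (2) y = 3, target 3 ✓ (first branch holds)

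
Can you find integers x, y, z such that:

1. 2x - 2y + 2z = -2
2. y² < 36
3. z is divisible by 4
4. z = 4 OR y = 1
Yes

Take x = -5, y = 0, z = 4. Substituting into each constraint:
  (1) 2(-5) - 2(0) + 2(4) = -2 ✓
  (2) y² = (0)² = 0, and 0 < 36 ✓
  (3) 4 = 4 × 1, remainder 0 ✓
  (4) z = 4, target 4 ✓ (first branch holds)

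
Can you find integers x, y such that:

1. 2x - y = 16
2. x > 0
Yes

Take x = 1, y = -14. Substituting into each constraint:
  (1) 2(1) + 14 = 16 ✓
  (2) 1 > 0 ✓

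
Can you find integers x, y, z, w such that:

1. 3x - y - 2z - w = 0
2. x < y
Yes

Take x = -1, y = 0, z = -2, w = 1. Substituting into each constraint:
  (1) 3(-1) + 0 - 2(-2) + (-1) = 0 ✓
  (2) -1 < 0 ✓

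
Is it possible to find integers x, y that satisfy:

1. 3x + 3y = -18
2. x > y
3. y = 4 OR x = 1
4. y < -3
Yes

Take x = 1, y = -7. Substituting into each constraint:
  (1) 3(1) + 3(-7) = -18 ✓
  (2) 1 > -7 ✓
  (3) x = 1, target 1 ✓ (second branch holds)
  (4) -7 < -3 ✓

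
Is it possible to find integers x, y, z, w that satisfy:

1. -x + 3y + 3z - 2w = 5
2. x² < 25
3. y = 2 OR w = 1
Yes

Take x = 0, y = 2, z = 1, w = 2. Substituting into each constraint:
  (1) 0 + 3(2) + 3(1) - 2(2) = 5 ✓
  (2) x² = (0)² = 0, and 0 < 25 ✓
  (3) y = 2, target 2 ✓ (first branch holds)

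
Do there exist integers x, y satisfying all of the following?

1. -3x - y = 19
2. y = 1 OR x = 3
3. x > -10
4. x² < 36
Yes

Take x = 3, y = -28. Substituting into each constraint:
  (1) -3(3) + 28 = 19 ✓
  (2) x = 3, target 3 ✓ (second branch holds)
  (3) 3 > -10 ✓
  (4) x² = (3)² = 9, and 9 < 36 ✓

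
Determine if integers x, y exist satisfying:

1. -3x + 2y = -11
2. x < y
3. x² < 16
No

The full constraint system is jointly infeasible over the integers. Each constraint and what it forces:

  - -3x + 2y = -11: is a linear equation tying the variables together
  - x < y: bounds one variable relative to another variable
  - x² < 16: restricts x to |x| ≤ 3

The bounds confine x to {-3, -2, -1, 0, 1, 2, 3}. For each value, substitute into the equation:
  • x = -3: the equation forces y = -10, but y > x fails since -10 ≤ -3.
  • x = -2: the equation gives 2y = -17, so y would not be an integer.
  • x = -1: the equation forces y = -7, but y > x fails since -7 ≤ -1.
  • x = 0: the equation gives 2y = -11, so y would not be an integer.
  • x = 1: the equation forces y = -4, but y > x fails since -4 ≤ 1.
  • x = 2: the equation gives 2y = -5, so y would not be an integer.
  • x = 3: the equation forces y = -1, but y > x fails since -1 ≤ 3.
Every case fails, so no integer solution exists.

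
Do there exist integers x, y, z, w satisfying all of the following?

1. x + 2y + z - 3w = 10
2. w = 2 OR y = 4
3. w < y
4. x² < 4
Yes

Take x = 0, y = 4, z = 5, w = 1. Substituting into each constraint:
  (1) 0 + 2(4) + 5 - 3(1) = 10 ✓
  (2) y = 4, target 4 ✓ (second branch holds)
  (3) 1 < 4 ✓
  (4) x² = (0)² = 0, and 0 < 4 ✓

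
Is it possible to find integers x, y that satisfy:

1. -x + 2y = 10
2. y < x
Yes

Take x = 12, y = 11. Substituting into each constraint:
  (1) (-12) + 2(11) = 10 ✓
  (2) 11 < 12 ✓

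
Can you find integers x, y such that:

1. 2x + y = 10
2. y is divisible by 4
Yes

Take x = 5, y = 0. Substituting into each constraint:
  (1) 2(5) + 0 = 10 ✓
  (2) 0 = 4 × 0, remainder 0 ✓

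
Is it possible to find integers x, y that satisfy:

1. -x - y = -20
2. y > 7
Yes

Take x = 12, y = 8. Substituting into each constraint:
  (1) (-12) + (-8) = -20 ✓
  (2) 8 > 7 ✓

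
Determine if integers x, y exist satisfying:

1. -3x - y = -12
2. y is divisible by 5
Yes

Take x = 4, y = 0. Substituting into each constraint:
  (1) -3(4) + 0 = -12 ✓
  (2) 0 = 5 × 0, remainder 0 ✓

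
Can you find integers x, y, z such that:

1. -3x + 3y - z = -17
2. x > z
Yes

Take x = 3, y = -2, z = 2. Substituting into each constraint:
  (1) -3(3) + 3(-2) + (-2) = -17 ✓
  (2) 3 > 2 ✓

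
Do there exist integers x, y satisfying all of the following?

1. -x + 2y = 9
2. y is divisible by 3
Yes

Take x = -9, y = 0. Substituting into each constraint:
  (1) 9 + 2(0) = 9 ✓
  (2) 0 = 3 × 0, remainder 0 ✓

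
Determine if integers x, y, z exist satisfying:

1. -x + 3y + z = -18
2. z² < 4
Yes

Take x = 18, y = 0, z = 0. Substituting into each constraint:
  (1) (-18) + 3(0) + 0 = -18 ✓
  (2) z² = (0)² = 0, and 0 < 4 ✓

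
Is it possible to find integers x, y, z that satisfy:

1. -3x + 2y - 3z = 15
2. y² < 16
Yes

Take x = -5, y = 0, z = 0. Substituting into each constraint:
  (1) -3(-5) + 2(0) - 3(0) = 15 ✓
  (2) y² = (0)² = 0, and 0 < 16 ✓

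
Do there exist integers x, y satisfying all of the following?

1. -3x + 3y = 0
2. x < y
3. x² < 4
No

A contradictory subset is {-3x + 3y = 0, x < y}. No integer assignment can satisfy these jointly:

  - -3x + 3y = 0: is a linear equation tying the variables together
  - x < y: bounds one variable relative to another variable

From the equation, x − y = 0, i.e. y − x = 0; but y > x requires y − x ≥ 1. Contradiction.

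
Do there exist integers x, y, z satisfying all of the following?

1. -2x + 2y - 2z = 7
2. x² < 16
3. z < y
No

Even the single constraint (-2x + 2y - 2z = 7) is infeasible over the integers.

  - -2x + 2y - 2z = 7: every term on the left is divisible by 2, so the LHS ≡ 0 (mod 2), but the RHS 7 is not — no integer solution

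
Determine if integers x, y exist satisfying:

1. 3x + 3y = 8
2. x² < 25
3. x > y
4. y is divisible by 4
No

Even the single constraint (3x + 3y = 8) is infeasible over the integers.

  - 3x + 3y = 8: every term on the left is divisible by 3, so the LHS ≡ 0 (mod 3), but the RHS 8 is not — no integer solution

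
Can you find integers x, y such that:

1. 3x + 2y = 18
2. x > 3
Yes

Take x = 4, y = 3. Substituting into each constraint:
  (1) 3(4) + 2(3) = 18 ✓
  (2) 4 > 3 ✓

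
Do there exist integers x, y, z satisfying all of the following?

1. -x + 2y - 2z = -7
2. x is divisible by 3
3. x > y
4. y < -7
Yes

Take x = -3, y = -8, z = -3. Substituting into each constraint:
  (1) 3 + 2(-8) - 2(-3) = -7 ✓
  (2) -3 = 3 × -1, remainder 0 ✓
  (3) -3 > -8 ✓
  (4) -8 < -7 ✓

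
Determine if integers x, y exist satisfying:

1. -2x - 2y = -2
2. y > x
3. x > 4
No

The full constraint system is jointly infeasible over the integers. Each constraint and what it forces:

  - -2x - 2y = -2: is a linear equation tying the variables together
  - y > x: bounds one variable relative to another variable
  - x > 4: bounds one variable relative to a constant

Propagating the comparison: y > x and x ≥ 5 give y ≥ 6. Range argument: with x ∈ [5, ∞], y ∈ [6, ∞], the left side of the equation is at most -22, but the right side is -2 > -22. No integer solution exists.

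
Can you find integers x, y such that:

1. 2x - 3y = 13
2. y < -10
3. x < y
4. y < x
No

A contradictory subset is {x < y, y < x}. No integer assignment can satisfy these jointly:

  - x < y: bounds one variable relative to another variable
  - y < x: bounds one variable relative to another variable

Direct contradiction: y > x and x > y cannot both hold.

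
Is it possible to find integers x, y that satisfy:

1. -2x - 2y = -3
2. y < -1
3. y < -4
No

Even the single constraint (-2x - 2y = -3) is infeasible over the integers.

  - -2x - 2y = -3: every term on the left is divisible by 2, so the LHS ≡ 0 (mod 2), but the RHS -3 is not — no integer solution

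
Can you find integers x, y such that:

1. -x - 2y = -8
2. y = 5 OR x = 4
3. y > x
Yes

Take x = -2, y = 5. Substituting into each constraint:
  (1) 2 - 2(5) = -8 ✓
  (2) y = 5, target 5 ✓ (first branch holds)
  (3) 5 > -2 ✓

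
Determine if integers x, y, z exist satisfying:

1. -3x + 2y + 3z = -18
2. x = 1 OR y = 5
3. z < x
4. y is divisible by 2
Yes

Take x = 1, y = -6, z = -1. Substituting into each constraint:
  (1) -3(1) + 2(-6) + 3(-1) = -18 ✓
  (2) x = 1, target 1 ✓ (first branch holds)
  (3) -1 < 1 ✓
  (4) -6 = 2 × -3, remainder 0 ✓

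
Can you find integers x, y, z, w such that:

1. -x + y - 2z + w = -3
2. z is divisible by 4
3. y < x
Yes

Take x = 0, y = -1, z = 0, w = -2. Substituting into each constraint:
  (1) 0 + (-1) - 2(0) + (-2) = -3 ✓
  (2) 0 = 4 × 0, remainder 0 ✓
  (3) -1 < 0 ✓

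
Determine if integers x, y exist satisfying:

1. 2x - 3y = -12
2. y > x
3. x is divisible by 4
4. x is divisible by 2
Yes

Take x = 0, y = 4. Substituting into each constraint:
  (1) 2(0) - 3(4) = -12 ✓
  (2) 4 > 0 ✓
  (3) 0 = 4 × 0, remainder 0 ✓
  (4) 0 = 2 × 0, remainder 0 ✓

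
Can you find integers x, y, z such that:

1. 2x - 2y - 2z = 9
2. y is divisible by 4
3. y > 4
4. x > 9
No

Even the single constraint (2x - 2y - 2z = 9) is infeasible over the integers.

  - 2x - 2y - 2z = 9: every term on the left is divisible by 2, so the LHS ≡ 0 (mod 2), but the RHS 9 is not — no integer solution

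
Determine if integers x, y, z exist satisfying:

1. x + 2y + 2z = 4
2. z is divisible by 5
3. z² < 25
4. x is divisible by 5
Yes

Take x = 0, y = 2, z = 0. Substituting into each constraint:
  (1) 0 + 2(2) + 2(0) = 4 ✓
  (2) 0 = 5 × 0, remainder 0 ✓
  (3) z² = (0)² = 0, and 0 < 25 ✓
  (4) 0 = 5 × 0, remainder 0 ✓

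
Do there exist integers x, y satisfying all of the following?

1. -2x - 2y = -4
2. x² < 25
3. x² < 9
Yes

Take x = 2, y = 0. Substituting into each constraint:
  (1) -2(2) - 2(0) = -4 ✓
  (2) x² = (2)² = 4, and 4 < 25 ✓
  (3) x² = (2)² = 4, and 4 < 9 ✓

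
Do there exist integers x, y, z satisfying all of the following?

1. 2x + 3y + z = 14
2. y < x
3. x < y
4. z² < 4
No

A contradictory subset is {y < x, x < y}. No integer assignment can satisfy these jointly:

  - y < x: bounds one variable relative to another variable
  - x < y: bounds one variable relative to another variable

Direct contradiction: x > y and y > x cannot both hold.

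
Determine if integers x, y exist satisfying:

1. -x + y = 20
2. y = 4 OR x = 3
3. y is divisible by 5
No

The full constraint system is jointly infeasible over the integers. Each constraint and what it forces:

  - -x + y = 20: is a linear equation tying the variables together
  - y = 4 OR x = 3: forces a choice: either y = 4 or x = 3
  - y is divisible by 5: restricts y to multiples of 5

Split on the disjunction (y = 4 OR x = 3):
  • If y = 4: this contradicts the divisibility constraint — 4 is not a multiple of 5.
  • If x = 3: with x = 3, writing y = 5y', every remaining term of the linear equation is divisible by 5, so the left side is ≡ 0 (mod 5); but the right side 23 ≡ 3 (mod 5). No integers can satisfy it.
Both branches are infeasible, so the system has no integer solution.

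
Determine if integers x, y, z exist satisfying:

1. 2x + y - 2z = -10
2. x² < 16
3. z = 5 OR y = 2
Yes

Take x = -1, y = 2, z = 5. Substituting into each constraint:
  (1) 2(-1) + 2 - 2(5) = -10 ✓
  (2) x² = (-1)² = 1, and 1 < 16 ✓
  (3) z = 5, target 5 ✓ (first branch holds)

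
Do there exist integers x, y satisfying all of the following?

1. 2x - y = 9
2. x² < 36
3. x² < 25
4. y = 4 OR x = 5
No

A contradictory subset is {2x - y = 9, x² < 25, y = 4 OR x = 5}. No integer assignment can satisfy these jointly:

  - 2x - y = 9: is a linear equation tying the variables together
  - x² < 25: restricts x to |x| ≤ 4
  - y = 4 OR x = 5: forces a choice: either y = 4 or x = 5

Split on the disjunction (y = 4 OR x = 5):
  • If y = 4: with y = 4, every remaining term of the linear equation is divisible by 2, so the left side is ≡ 0 (mod 2); but the right side 13 ≡ 1 (mod 2). No integers can satisfy it.
  • If x = 5: this contradicts x² < 25, which requires |x| ≤ 4.
Both branches are infeasible, so the system has no integer solution.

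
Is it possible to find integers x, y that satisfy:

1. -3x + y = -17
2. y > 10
Yes

Take x = 10, y = 13. Substituting into each constraint:
  (1) -3(10) + 13 = -17 ✓
  (2) 13 > 10 ✓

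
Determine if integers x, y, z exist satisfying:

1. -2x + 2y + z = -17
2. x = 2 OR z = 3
Yes

Take x = 0, y = -10, z = 3. Substituting into each constraint:
  (1) -2(0) + 2(-10) + 3 = -17 ✓
  (2) z = 3, target 3 ✓ (second branch holds)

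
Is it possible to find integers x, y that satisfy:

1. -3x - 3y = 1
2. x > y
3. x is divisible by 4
No

Even the single constraint (-3x - 3y = 1) is infeasible over the integers.

  - -3x - 3y = 1: every term on the left is divisible by 3, so the LHS ≡ 0 (mod 3), but the RHS 1 is not — no integer solution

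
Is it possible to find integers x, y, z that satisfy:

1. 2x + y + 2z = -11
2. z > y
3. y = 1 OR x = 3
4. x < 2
Yes

Take x = -8, y = 1, z = 2. Substituting into each constraint:
  (1) 2(-8) + 1 + 2(2) = -11 ✓
  (2) 2 > 1 ✓
  (3) y = 1, target 1 ✓ (first branch holds)
  (4) -8 < 2 ✓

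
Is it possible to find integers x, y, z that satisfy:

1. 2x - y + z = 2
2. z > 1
Yes

Take x = 0, y = 0, z = 2. Substituting into each constraint:
  (1) 2(0) + 0 + 2 = 2 ✓
  (2) 2 > 1 ✓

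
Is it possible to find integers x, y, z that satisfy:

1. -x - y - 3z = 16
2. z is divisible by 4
Yes

Take x = 0, y = -16, z = 0. Substituting into each constraint:
  (1) 0 + 16 - 3(0) = 16 ✓
  (2) 0 = 4 × 0, remainder 0 ✓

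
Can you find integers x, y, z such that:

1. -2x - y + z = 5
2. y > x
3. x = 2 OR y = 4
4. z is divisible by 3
Yes

Take x = 0, y = 4, z = 9. Substituting into each constraint:
  (1) -2(0) + (-4) + 9 = 5 ✓
  (2) 4 > 0 ✓
  (3) y = 4, target 4 ✓ (second branch holds)
  (4) 9 = 3 × 3, remainder 0 ✓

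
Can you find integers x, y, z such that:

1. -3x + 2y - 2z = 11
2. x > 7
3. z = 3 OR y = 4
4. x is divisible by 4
No

A contradictory subset is {-3x + 2y - 2z = 11, x is divisible by 4}. No integer assignment can satisfy these jointly:

  - -3x + 2y - 2z = 11: is a linear equation tying the variables together
  - x is divisible by 4: restricts x to multiples of 4

Modular obstruction: writing x = 4x', every remaining term of the linear equation is divisible by 2, so the left side is ≡ 0 (mod 2); but the right side 11 ≡ 1 (mod 2). No integers can satisfy it.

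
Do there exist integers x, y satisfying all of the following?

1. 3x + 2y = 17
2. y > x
Yes

Take x = 3, y = 4. Substituting into each constraint:
  (1) 3(3) + 2(4) = 17 ✓
  (2) 4 > 3 ✓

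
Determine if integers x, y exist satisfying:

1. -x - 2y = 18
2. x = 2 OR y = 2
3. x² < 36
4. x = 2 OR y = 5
Yes

Take x = 2, y = -10. Substituting into each constraint:
  (1) (-2) - 2(-10) = 18 ✓
  (2) x = 2, target 2 ✓ (first branch holds)
  (3) x² = (2)² = 4, and 4 < 36 ✓
  (4) x = 2, target 2 ✓ (first branch holds)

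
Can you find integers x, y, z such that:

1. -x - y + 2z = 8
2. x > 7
Yes

Take x = 8, y = 0, z = 8. Substituting into each constraint:
  (1) (-8) + 0 + 2(8) = 8 ✓
  (2) 8 > 7 ✓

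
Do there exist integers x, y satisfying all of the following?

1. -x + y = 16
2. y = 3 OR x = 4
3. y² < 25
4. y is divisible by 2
No

The full constraint system is jointly infeasible over the integers. Each constraint and what it forces:

  - -x + y = 16: is a linear equation tying the variables together
  - y = 3 OR x = 4: forces a choice: either y = 3 or x = 4
  - y² < 25: restricts y to |y| ≤ 4
  - y is divisible by 2: restricts y to multiples of 2

Split on the disjunction (y = 3 OR x = 4):
  • If y = 3: this contradicts the divisibility constraint — 3 is not a multiple of 2.
  • If x = 4: the equation forces y = 20, but y² < 25 requires |y| ≤ 4.
Both branches are infeasible, so the system has no integer solution.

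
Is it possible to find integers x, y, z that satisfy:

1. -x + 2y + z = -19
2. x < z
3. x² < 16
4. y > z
No

The full constraint system is jointly infeasible over the integers. Each constraint and what it forces:

  - -x + 2y + z = -19: is a linear equation tying the variables together
  - x < z: bounds one variable relative to another variable
  - x² < 16: restricts x to |x| ≤ 3
  - y > z: bounds one variable relative to another variable

Propagating the comparisons: z > x and x ≥ -3 give z ≥ -2; y > z and z ≥ -2 give y ≥ -1. Range argument: with x ∈ [-3, 3], y ∈ [-1, ∞], z ∈ [-2, ∞], the left side of the equation is at least -7, but the right side is -19 < -7. No integer solution exists.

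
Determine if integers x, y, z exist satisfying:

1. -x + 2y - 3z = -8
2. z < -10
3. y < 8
Yes

Take x = 0, y = -22, z = -12. Substituting into each constraint:
  (1) 0 + 2(-22) - 3(-12) = -8 ✓
  (2) -12 < -10 ✓
  (3) -22 < 8 ✓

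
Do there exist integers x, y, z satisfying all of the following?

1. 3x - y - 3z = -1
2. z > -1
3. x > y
Yes

Take x = 2, y = 1, z = 2. Substituting into each constraint:
  (1) 3(2) + (-1) - 3(2) = -1 ✓
  (2) 2 > -1 ✓
  (3) 2 > 1 ✓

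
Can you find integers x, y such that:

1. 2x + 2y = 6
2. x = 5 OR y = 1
Yes

Take x = 2, y = 1. Substituting into each constraint:
  (1) 2(2) + 2(1) = 6 ✓
  (2) y = 1, target 1 ✓ (second branch holds)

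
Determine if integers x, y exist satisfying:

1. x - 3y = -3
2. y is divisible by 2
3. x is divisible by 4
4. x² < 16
No

A contradictory subset is {x - 3y = -3, y is divisible by 2, x is divisible by 4}. No integer assignment can satisfy these jointly:

  - x - 3y = -3: is a linear equation tying the variables together
  - y is divisible by 2: restricts y to multiples of 2
  - x is divisible by 4: restricts x to multiples of 4

Modular obstruction: writing x = 4x' and writing y = 2y', every remaining term of the linear equation is divisible by 2, so the left side is ≡ 0 (mod 2); but the right side -3 ≡ 1 (mod 2). No integers can satisfy it.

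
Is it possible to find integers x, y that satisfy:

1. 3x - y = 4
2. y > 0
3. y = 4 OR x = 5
Yes

Take x = 5, y = 11. Substituting into each constraint:
  (1) 3(5) + (-11) = 4 ✓
  (2) 11 > 0 ✓
  (3) x = 5, target 5 ✓ (second branch holds)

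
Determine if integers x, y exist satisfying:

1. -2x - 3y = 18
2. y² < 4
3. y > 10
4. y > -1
No

A contradictory subset is {y² < 4, y > 10}. No integer assignment can satisfy these jointly:

  - y² < 4: restricts y to |y| ≤ 1
  - y > 10: bounds one variable relative to a constant

Direct contradiction: the bounds on y require y ≥ 11 and y ≤ 1 simultaneously, which is empty.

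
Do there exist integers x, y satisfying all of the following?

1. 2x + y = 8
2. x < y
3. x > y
No

A contradictory subset is {x < y, x > y}. No integer assignment can satisfy these jointly:

  - x < y: bounds one variable relative to another variable
  - x > y: bounds one variable relative to another variable

Direct contradiction: y > x and x > y cannot both hold.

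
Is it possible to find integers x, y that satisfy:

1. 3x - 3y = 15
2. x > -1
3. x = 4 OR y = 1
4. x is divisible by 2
Yes

Take x = 6, y = 1. Substituting into each constraint:
  (1) 3(6) - 3(1) = 15 ✓
  (2) 6 > -1 ✓
  (3) y = 1, target 1 ✓ (second branch holds)
  (4) 6 = 2 × 3, remainder 0 ✓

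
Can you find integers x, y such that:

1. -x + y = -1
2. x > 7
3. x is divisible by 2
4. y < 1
No

A contradictory subset is {-x + y = -1, x > 7, y < 1}. No integer assignment can satisfy these jointly:

  - -x + y = -1: is a linear equation tying the variables together
  - x > 7: bounds one variable relative to a constant
  - y < 1: bounds one variable relative to a constant

Range argument: with x ∈ [8, ∞], y ∈ [−∞, 0], the left side of the equation is at most -8, but the right side is -1 > -8. No integer solution exists.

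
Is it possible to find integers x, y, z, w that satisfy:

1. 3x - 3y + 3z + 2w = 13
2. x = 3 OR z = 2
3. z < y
Yes

Take x = 0, y = 3, z = 2, w = 8. Substituting into each constraint:
  (1) 3(0) - 3(3) + 3(2) + 2(8) = 13 ✓
  (2) z = 2, target 2 ✓ (second branch holds)
  (3) 2 < 3 ✓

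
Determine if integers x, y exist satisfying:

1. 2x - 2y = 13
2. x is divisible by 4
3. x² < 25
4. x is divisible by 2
No

Even the single constraint (2x - 2y = 13) is infeasible over the integers.

  - 2x - 2y = 13: every term on the left is divisible by 2, so the LHS ≡ 0 (mod 2), but the RHS 13 is not — no integer solution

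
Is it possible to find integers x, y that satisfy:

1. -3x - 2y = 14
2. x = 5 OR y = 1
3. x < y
No

The full constraint system is jointly infeasible over the integers. Each constraint and what it forces:

  - -3x - 2y = 14: is a linear equation tying the variables together
  - x = 5 OR y = 1: forces a choice: either x = 5 or y = 1
  - x < y: bounds one variable relative to another variable

Split on the disjunction (x = 5 OR y = 1):
  • If x = 5: with x = 5, every remaining term of the linear equation is divisible by 2, so the left side is ≡ 0 (mod 2); but the right side 29 ≡ 1 (mod 2). No integers can satisfy it.
  • If y = 1: with y = 1, every remaining term of the linear equation is divisible by 3, so the left side is ≡ 0 (mod 3); but the right side 16 ≡ 1 (mod 3). No integers can satisfy it.
Both branches are infeasible, so the system has no integer solution.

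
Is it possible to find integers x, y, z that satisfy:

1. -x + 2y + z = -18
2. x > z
Yes

Take x = 2, y = -8, z = 0. Substituting into each constraint:
  (1) (-2) + 2(-8) + 0 = -18 ✓
  (2) 2 > 0 ✓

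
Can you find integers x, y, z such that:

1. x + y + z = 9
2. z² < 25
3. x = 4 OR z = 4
Yes

Take x = 3, y = 2, z = 4. Substituting into each constraint:
  (1) 3 + 2 + 4 = 9 ✓
  (2) z² = (4)² = 16, and 16 < 25 ✓
  (3) z = 4, target 4 ✓ (second branch holds)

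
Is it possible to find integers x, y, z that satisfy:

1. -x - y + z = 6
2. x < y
Yes

Take x = -1, y = 0, z = 5. Substituting into each constraint:
  (1) 1 + 0 + 5 = 6 ✓
  (2) -1 < 0 ✓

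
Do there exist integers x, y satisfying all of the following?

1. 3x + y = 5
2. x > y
Yes

Take x = 2, y = -1. Substituting into each constraint:
  (1) 3(2) + (-1) = 5 ✓
  (2) 2 > -1 ✓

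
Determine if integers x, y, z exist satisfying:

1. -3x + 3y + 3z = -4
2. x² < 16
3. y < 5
No

Even the single constraint (-3x + 3y + 3z = -4) is infeasible over the integers.

  - -3x + 3y + 3z = -4: every term on the left is divisible by 3, so the LHS ≡ 0 (mod 3), but the RHS -4 is not — no integer solution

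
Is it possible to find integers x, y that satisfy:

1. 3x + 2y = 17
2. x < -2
Yes

Take x = -3, y = 13. Substituting into each constraint:
  (1) 3(-3) + 2(13) = 17 ✓
  (2) -3 < -2 ✓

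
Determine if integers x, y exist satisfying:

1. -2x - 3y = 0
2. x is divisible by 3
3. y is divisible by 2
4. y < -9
Yes

Take x = 15, y = -10. Substituting into each constraint:
  (1) -2(15) - 3(-10) = 0 ✓
  (2) 15 = 3 × 5, remainder 0 ✓
  (3) -10 = 2 × -5, remainder 0 ✓
  (4) -10 < -9 ✓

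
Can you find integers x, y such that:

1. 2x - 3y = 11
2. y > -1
Yes

Take x = 7, y = 1. Substituting into each constraint:
  (1) 2(7) - 3(1) = 11 ✓
  (2) 1 > -1 ✓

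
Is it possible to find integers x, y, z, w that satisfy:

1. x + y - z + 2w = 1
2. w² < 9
Yes

Take x = 1, y = 0, z = 0, w = 0. Substituting into each constraint:
  (1) 1 + 0 + 0 + 2(0) = 1 ✓
  (2) w² = (0)² = 0, and 0 < 9 ✓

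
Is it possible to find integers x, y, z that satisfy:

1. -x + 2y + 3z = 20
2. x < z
Yes

Take x = -2, y = 9, z = 0. Substituting into each constraint:
  (1) 2 + 2(9) + 3(0) = 20 ✓
  (2) -2 < 0 ✓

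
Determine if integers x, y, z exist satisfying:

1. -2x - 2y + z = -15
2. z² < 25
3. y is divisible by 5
Yes

Take x = 3, y = 5, z = 1. Substituting into each constraint:
  (1) -2(3) - 2(5) + 1 = -15 ✓
  (2) z² = (1)² = 1, and 1 < 25 ✓
  (3) 5 = 5 × 1, remainder 0 ✓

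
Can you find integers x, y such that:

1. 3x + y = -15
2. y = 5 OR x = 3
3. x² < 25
Yes

Take x = 3, y = -24. Substituting into each constraint:
  (1) 3(3) + (-24) = -15 ✓
  (2) x = 3, target 3 ✓ (second branch holds)
  (3) x² = (3)² = 9, and 9 < 25 ✓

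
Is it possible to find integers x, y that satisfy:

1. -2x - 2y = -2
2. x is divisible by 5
Yes

Take x = 0, y = 1. Substituting into each constraint:
  (1) -2(0) - 2(1) = -2 ✓
  (2) 0 = 5 × 0, remainder 0 ✓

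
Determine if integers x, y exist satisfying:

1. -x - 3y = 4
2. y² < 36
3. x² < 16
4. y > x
No

A contradictory subset is {-x - 3y = 4, x² < 16, y > x}. No integer assignment can satisfy these jointly:

  - -x - 3y = 4: is a linear equation tying the variables together
  - x² < 16: restricts x to |x| ≤ 3
  - y > x: bounds one variable relative to another variable

The bounds confine x to {-3, -2, -1, 0, 1, 2, 3}. For each value, substitute into the equation:
  • x = -3: the equation gives -3y = 1, so y would not be an integer.
  • x = -2: the equation gives -3y = 2, so y would not be an integer.
  • x = -1: the equation forces y = -1, but y > x fails since -1 ≤ -1.
  • x = 0: the equation gives -3y = 4, so y would not be an integer.
  • x = 1: the equation gives -3y = 5, so y would not be an integer.
  • x = 2: the equation forces y = -2, but y > x fails since -2 ≤ 2.
  • x = 3: the equation gives -3y = 7, so y would not be an integer.
Every case fails, so no integer solution exists.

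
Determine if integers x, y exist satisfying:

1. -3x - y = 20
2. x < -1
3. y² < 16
Yes

Take x = -7, y = 1. Substituting into each constraint:
  (1) -3(-7) + (-1) = 20 ✓
  (2) -7 < -1 ✓
  (3) y² = (1)² = 1, and 1 < 16 ✓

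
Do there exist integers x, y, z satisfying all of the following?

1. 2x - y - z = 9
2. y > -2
Yes

Take x = 0, y = 0, z = -9. Substituting into each constraint:
  (1) 2(0) + 0 + 9 = 9 ✓
  (2) 0 > -2 ✓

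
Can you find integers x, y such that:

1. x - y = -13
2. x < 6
Yes

Take x = 0, y = 13. Substituting into each constraint:
  (1) 0 + (-13) = -13 ✓
  (2) 0 < 6 ✓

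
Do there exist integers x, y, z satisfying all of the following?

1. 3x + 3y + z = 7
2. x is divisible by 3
Yes

Take x = 0, y = 0, z = 7. Substituting into each constraint:
  (1) 3(0) + 3(0) + 7 = 7 ✓
  (2) 0 = 3 × 0, remainder 0 ✓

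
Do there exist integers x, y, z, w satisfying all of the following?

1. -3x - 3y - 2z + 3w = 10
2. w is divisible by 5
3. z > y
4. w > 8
Yes

Take x = 6, y = 0, z = 1, w = 10. Substituting into each constraint:
  (1) -3(6) - 3(0) - 2(1) + 3(10) = 10 ✓
  (2) 10 = 5 × 2, remainder 0 ✓
  (3) 1 > 0 ✓
  (4) 10 > 8 ✓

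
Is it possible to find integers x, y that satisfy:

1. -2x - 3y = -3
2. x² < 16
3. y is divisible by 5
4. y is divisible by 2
No

A contradictory subset is {-2x - 3y = -3, y is divisible by 2}. No integer assignment can satisfy these jointly:

  - -2x - 3y = -3: is a linear equation tying the variables together
  - y is divisible by 2: restricts y to multiples of 2

Modular obstruction: writing y = 2y', every remaining term of the linear equation is divisible by 2, so the left side is ≡ 0 (mod 2); but the right side -3 ≡ 1 (mod 2). No integers can satisfy it.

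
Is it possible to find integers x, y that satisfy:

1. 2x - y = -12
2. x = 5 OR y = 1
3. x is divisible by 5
Yes

Take x = 5, y = 22. Substituting into each constraint:
  (1) 2(5) + (-22) = -12 ✓
  (2) x = 5, target 5 ✓ (first branch holds)
  (3) 5 = 5 × 1, remainder 0 ✓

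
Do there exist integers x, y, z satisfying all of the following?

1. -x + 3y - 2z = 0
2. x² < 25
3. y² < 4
Yes

Take x = 0, y = 0, z = 0. Substituting into each constraint:
  (1) 0 + 3(0) - 2(0) = 0 ✓
  (2) x² = (0)² = 0, and 0 < 25 ✓
  (3) y² = (0)² = 0, and 0 < 4 ✓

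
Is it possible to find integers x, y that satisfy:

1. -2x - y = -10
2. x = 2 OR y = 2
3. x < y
Yes

Take x = 2, y = 6. Substituting into each constraint:
  (1) -2(2) + (-6) = -10 ✓
  (2) x = 2, target 2 ✓ (first branch holds)
  (3) 2 < 6 ✓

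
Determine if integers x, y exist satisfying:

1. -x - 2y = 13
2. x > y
Yes

Take x = 1, y = -7. Substituting into each constraint:
  (1) (-1) - 2(-7) = 13 ✓
  (2) 1 > -7 ✓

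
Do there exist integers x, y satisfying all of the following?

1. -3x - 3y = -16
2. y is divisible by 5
No

Even the single constraint (-3x - 3y = -16) is infeasible over the integers.

  - -3x - 3y = -16: every term on the left is divisible by 3, so the LHS ≡ 0 (mod 3), but the RHS -16 is not — no integer solution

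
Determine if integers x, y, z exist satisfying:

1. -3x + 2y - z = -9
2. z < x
Yes

Take x = 0, y = -5, z = -1. Substituting into each constraint:
  (1) -3(0) + 2(-5) + 1 = -9 ✓
  (2) -1 < 0 ✓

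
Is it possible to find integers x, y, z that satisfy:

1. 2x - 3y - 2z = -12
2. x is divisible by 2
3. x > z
Yes

Take x = 0, y = 6, z = -3. Substituting into each constraint:
  (1) 2(0) - 3(6) - 2(-3) = -12 ✓
  (2) 0 = 2 × 0, remainder 0 ✓
  (3) 0 > -3 ✓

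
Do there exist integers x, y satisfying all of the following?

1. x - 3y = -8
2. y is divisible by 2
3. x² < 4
No

The full constraint system is jointly infeasible over the integers. Each constraint and what it forces:

  - x - 3y = -8: is a linear equation tying the variables together
  - y is divisible by 2: restricts y to multiples of 2
  - x² < 4: restricts x to |x| ≤ 1

The bounds confine x to {-1, 0, 1}. For each value, substitute into the equation:
  • x = -1: the equation gives -3y = -7, so y would not be an integer.
  • x = 0: the equation gives -3y = -8, so y would not be an integer.
  • x = 1: the equation forces y = 3, but 2 does not divide 3.
Every case fails, so no integer solution exists.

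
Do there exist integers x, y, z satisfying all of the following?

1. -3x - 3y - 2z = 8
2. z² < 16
Yes

Take x = -2, y = 0, z = -1. Substituting into each constraint:
  (1) -3(-2) - 3(0) - 2(-1) = 8 ✓
  (2) z² = (-1)² = 1, and 1 < 16 ✓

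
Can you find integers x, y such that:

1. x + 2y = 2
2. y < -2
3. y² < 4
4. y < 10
No

A contradictory subset is {y < -2, y² < 4}. No integer assignment can satisfy these jointly:

  - y < -2: bounds one variable relative to a constant
  - y² < 4: restricts y to |y| ≤ 1

Direct contradiction: the bounds on y require y ≥ -1 and y ≤ -3 simultaneously, which is empty.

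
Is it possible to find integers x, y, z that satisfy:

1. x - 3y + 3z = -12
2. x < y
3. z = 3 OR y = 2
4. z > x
Yes

Take x = -3, y = 2, z = -1. Substituting into each constraint:
  (1) (-3) - 3(2) + 3(-1) = -12 ✓
  (2) -3 < 2 ✓
  (3) y = 2, target 2 ✓ (second branch holds)
  (4) -1 > -3 ✓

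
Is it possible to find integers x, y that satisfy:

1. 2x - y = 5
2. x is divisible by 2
Yes

Take x = 0, y = -5. Substituting into each constraint:
  (1) 2(0) + 5 = 5 ✓
  (2) 0 = 2 × 0, remainder 0 ✓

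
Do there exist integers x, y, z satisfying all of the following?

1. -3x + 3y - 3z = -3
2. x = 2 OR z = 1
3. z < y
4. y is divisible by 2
Yes

Take x = 2, y = 0, z = -1. Substituting into each constraint:
  (1) -3(2) + 3(0) - 3(-1) = -3 ✓
  (2) x = 2, target 2 ✓ (first branch holds)
  (3) -1 < 0 ✓
  (4) 0 = 2 × 0, remainder 0 ✓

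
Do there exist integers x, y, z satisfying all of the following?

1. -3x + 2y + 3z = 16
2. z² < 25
Yes

Take x = -4, y = 2, z = 0. Substituting into each constraint:
  (1) -3(-4) + 2(2) + 3(0) = 16 ✓
  (2) z² = (0)² = 0, and 0 < 25 ✓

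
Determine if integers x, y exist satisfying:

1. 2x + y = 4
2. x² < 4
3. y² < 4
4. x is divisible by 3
No

The full constraint system is jointly infeasible over the integers. Each constraint and what it forces:

  - 2x + y = 4: is a linear equation tying the variables together
  - x² < 4: restricts x to |x| ≤ 1
  - y² < 4: restricts y to |y| ≤ 1
  - x is divisible by 3: restricts x to multiples of 3

Range argument: with x ∈ [-1, 1], y ∈ [-1, 1], the left side of the equation is at most 3, but the right side is 4 > 3. No integer solution exists.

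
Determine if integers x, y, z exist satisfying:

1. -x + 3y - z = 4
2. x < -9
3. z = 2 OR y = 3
Yes

Take x = -10, y = 3, z = 15. Substituting into each constraint:
  (1) 10 + 3(3) + (-15) = 4 ✓
  (2) -10 < -9 ✓
  (3) y = 3, target 3 ✓ (second branch holds)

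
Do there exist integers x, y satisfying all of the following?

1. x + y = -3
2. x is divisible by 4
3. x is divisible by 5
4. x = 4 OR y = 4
No

A contradictory subset is {x + y = -3, x is divisible by 5, x = 4 OR y = 4}. No integer assignment can satisfy these jointly:

  - x + y = -3: is a linear equation tying the variables together
  - x is divisible by 5: restricts x to multiples of 5
  - x = 4 OR y = 4: forces a choice: either x = 4 or y = 4

Split on the disjunction (x = 4 OR y = 4):
  • If x = 4: this contradicts the divisibility constraint — 4 is not a multiple of 5.
  • If y = 4: with y = 4, writing x = 5x', every remaining term of the linear equation is divisible by 5, so the left side is ≡ 0 (mod 5); but the right side -7 ≡ 3 (mod 5). No integers can satisfy it.
Both branches are infeasible, so the system has no integer solution.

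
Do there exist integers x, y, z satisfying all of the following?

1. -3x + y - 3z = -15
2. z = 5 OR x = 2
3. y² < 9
Yes

Take x = 2, y = 0, z = 3. Substituting into each constraint:
  (1) -3(2) + 0 - 3(3) = -15 ✓
  (2) x = 2, target 2 ✓ (second branch holds)
  (3) y² = (0)² = 0, and 0 < 9 ✓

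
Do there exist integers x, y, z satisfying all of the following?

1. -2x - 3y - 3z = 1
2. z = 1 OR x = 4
Yes

Take x = -2, y = 0, z = 1. Substituting into each constraint:
  (1) -2(-2) - 3(0) - 3(1) = 1 ✓
  (2) z = 1, target 1 ✓ (first branch holds)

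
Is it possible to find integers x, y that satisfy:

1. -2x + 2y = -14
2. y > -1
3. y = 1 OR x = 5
Yes

Take x = 8, y = 1. Substituting into each constraint:
  (1) -2(8) + 2(1) = -14 ✓
  (2) 1 > -1 ✓
  (3) y = 1, target 1 ✓ (first branch holds)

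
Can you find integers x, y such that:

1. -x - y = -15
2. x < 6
Yes

Take x = 5, y = 10. Substituting into each constraint:
  (1) (-5) + (-10) = -15 ✓
  (2) 5 < 6 ✓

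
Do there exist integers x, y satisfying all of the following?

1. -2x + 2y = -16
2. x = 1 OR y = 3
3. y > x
No

A contradictory subset is {-2x + 2y = -16, y > x}. No integer assignment can satisfy these jointly:

  - -2x + 2y = -16: is a linear equation tying the variables together
  - y > x: bounds one variable relative to another variable

From the equation, x − y = 8, i.e. y − x = -8; but y > x requires y − x ≥ 1. Contradiction.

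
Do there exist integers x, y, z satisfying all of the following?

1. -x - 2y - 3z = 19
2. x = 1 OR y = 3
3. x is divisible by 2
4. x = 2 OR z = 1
Yes

Take x = -28, y = 3, z = 1. Substituting into each constraint:
  (1) 28 - 2(3) - 3(1) = 19 ✓
  (2) y = 3, target 3 ✓ (second branch holds)
  (3) -28 = 2 × -14, remainder 0 ✓
  (4) z = 1, target 1 ✓ (second branch holds)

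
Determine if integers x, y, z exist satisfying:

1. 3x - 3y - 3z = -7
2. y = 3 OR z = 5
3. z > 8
No

Even the single constraint (3x - 3y - 3z = -7) is infeasible over the integers.

  - 3x - 3y - 3z = -7: every term on the left is divisible by 3, so the LHS ≡ 0 (mod 3), but the RHS -7 is not — no integer solution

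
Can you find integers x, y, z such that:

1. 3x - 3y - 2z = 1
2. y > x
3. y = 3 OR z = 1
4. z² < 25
Yes

Take x = 2, y = 3, z = -2. Substituting into each constraint:
  (1) 3(2) - 3(3) - 2(-2) = 1 ✓
  (2) 3 > 2 ✓
  (3) y = 3, target 3 ✓ (first branch holds)
  (4) z² = (-2)² = 4, and 4 < 25 ✓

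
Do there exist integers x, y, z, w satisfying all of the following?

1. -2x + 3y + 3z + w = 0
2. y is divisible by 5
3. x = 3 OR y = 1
Yes

Take x = 3, y = 5, z = 0, w = -9. Substituting into each constraint:
  (1) -2(3) + 3(5) + 3(0) + (-9) = 0 ✓
  (2) 5 = 5 × 1, remainder 0 ✓
  (3) x = 3, target 3 ✓ (first branch holds)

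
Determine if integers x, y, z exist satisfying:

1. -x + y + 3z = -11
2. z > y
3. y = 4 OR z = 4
Yes

Take x = 26, y = 3, z = 4. Substituting into each constraint:
  (1) (-26) + 3 + 3(4) = -11 ✓
  (2) 4 > 3 ✓
  (3) z = 4, target 4 ✓ (second branch holds)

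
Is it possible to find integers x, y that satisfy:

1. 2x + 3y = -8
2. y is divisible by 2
Yes

Take x = -4, y = 0. Substituting into each constraint:
  (1) 2(-4) + 3(0) = -8 ✓
  (2) 0 = 2 × 0, remainder 0 ✓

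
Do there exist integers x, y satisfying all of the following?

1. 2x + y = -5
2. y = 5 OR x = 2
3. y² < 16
No

The full constraint system is jointly infeasible over the integers. Each constraint and what it forces:

  - 2x + y = -5: is a linear equation tying the variables together
  - y = 5 OR x = 2: forces a choice: either y = 5 or x = 2
  - y² < 16: restricts y to |y| ≤ 3

Split on the disjunction (y = 5 OR x = 2):
  • If y = 5: this contradicts y² < 16, which requires |y| ≤ 3.
  • If x = 2: the equation forces y = -9, but y² < 16 requires |y| ≤ 3.
Both branches are infeasible, so the system has no integer solution.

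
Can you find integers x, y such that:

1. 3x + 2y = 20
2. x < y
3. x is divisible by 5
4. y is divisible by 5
Yes

Take x = 0, y = 10. Substituting into each constraint:
  (1) 3(0) + 2(10) = 20 ✓
  (2) 0 < 10 ✓
  (3) 0 = 5 × 0, remainder 0 ✓
  (4) 10 = 5 × 2, remainder 0 ✓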